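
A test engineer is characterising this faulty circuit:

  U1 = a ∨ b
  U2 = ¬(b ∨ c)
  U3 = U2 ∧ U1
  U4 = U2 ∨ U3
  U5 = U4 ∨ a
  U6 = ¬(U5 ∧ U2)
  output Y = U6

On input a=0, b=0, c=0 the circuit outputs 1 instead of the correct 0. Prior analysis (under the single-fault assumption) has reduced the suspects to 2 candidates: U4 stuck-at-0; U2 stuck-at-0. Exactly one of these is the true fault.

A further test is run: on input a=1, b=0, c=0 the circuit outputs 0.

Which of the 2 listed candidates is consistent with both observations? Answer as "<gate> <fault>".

U4 stuck-at-0

Evaluate each candidate on input a=1, b=0, c=0:
  U4 stuck-at-0: U1=1, U2=1, U3=1, U4=0 [stuck-at-0], U5=1, U6=0 → 0 — matches
  U2 stuck-at-0: U1=1, U2=0 [stuck-at-0], U3=0, U4=0, U5=1, U6=1 → 1 — eliminated
Only U4 stuck-at-0 reproduces the observed 0.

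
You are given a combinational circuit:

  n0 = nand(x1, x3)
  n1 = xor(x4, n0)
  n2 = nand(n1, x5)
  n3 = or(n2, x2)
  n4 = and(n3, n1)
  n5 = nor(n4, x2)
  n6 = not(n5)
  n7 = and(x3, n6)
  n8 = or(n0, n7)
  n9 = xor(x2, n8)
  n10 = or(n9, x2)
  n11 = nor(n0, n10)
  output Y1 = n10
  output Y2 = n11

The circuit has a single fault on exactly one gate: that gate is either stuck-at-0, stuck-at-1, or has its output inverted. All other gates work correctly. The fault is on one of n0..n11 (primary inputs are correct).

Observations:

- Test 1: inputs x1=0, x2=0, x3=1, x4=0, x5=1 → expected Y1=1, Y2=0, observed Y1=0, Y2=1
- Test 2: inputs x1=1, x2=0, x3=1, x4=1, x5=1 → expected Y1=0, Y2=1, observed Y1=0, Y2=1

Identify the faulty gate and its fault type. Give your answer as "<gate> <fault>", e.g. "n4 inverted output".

Fault-free values for test 1 (x1=0, x2=0, x3=1, x4=0, x5=1): n0=1, n1=1, n2=0, n3=0, n4=0, n5=1, n6=0, n7=0, n8=1, n9=1, n10=1, n11=0, giving Y1=1, Y2=0. Observed Y1=0, Y2=1.
Test 1: faults giving observed Y1=0, Y2=1 are {n0 stuck-at-0, n0 inverted output}.
Test 2 (x1=1, x2=0, x3=1, x4=1, x5=1): fault-free n0=0, n1=1, n2=0, n3=0, n4=0, n5=1, n6=0, n7=0, n8=0, n9=0, n10=0, n11=1 → Y1=0, Y2=1; observed Y1=0, Y2=1. Eliminates n0 inverted output.
Only n0 stuck-at-0 is consistent with every test.

n0 stuck-at-0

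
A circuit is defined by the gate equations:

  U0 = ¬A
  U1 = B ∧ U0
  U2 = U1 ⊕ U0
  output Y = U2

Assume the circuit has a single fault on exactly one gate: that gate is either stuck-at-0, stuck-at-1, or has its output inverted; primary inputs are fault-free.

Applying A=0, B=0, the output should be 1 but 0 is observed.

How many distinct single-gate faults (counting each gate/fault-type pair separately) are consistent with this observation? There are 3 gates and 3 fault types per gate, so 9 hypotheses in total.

6

Fault-free: U0=1, U1=0, U2=1 → 1. Observed 0.
  U0 stuck-at-0: output 0 ✓
  U0 stuck-at-1: output 1 ✗
  U0 inverted output: output 0 ✓
  U1 stuck-at-0: output 1 ✗
  U1 stuck-at-1: output 0 ✓
  U1 inverted output: output 0 ✓
  U2 stuck-at-0: output 0 ✓
  U2 stuck-at-1: output 1 ✗
  U2 inverted output: output 0 ✓
Consistent faults: {U0 stuck-at-0, U0 inverted output, U1 stuck-at-1, U1 inverted output, U2 stuck-at-0, U2 inverted output} — 6 in all.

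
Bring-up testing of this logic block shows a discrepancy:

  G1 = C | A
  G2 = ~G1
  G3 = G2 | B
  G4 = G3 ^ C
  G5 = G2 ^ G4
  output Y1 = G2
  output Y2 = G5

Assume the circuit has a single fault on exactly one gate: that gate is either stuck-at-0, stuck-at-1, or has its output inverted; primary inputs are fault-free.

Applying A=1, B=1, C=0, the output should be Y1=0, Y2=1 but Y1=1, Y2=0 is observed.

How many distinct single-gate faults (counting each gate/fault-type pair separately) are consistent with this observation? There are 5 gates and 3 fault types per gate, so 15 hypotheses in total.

Fault-free: G1=1, G2=0, G3=1, G4=1, G5=1 → Y1=0, Y2=1. Observed Y1=1, Y2=0.
  G1: stuck-at-0, inverted output ✓; others ✗
  G2: stuck-at-1, inverted output ✓; others ✗
  G3: none of the 3 fault types match ✗
  G4: none of the 3 fault types match ✗
  G5: none of the 3 fault types match ✗
Consistent faults: {G1 stuck-at-0, G1 inverted output, G2 stuck-at-1, G2 inverted output} — 4 in all.

4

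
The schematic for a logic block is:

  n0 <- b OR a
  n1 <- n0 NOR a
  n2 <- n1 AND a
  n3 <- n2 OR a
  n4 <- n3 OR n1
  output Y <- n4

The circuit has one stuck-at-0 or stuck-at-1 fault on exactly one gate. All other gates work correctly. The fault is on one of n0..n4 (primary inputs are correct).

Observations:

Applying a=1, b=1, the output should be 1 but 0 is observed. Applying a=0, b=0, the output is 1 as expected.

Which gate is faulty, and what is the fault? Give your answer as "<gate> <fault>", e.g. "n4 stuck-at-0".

Fault-free values for test 1 (a=1, b=1): n0=1, n1=0, n2=0, n3=1, n4=1, giving Y=1. Observed 0.
Test 1: faults giving observed 0 are {n3 stuck-at-0, n4 stuck-at-0}.
Test 2 (a=0, b=0): fault-free n0=0, n1=1, n2=0, n3=0, n4=1 → 1; observed 1. Eliminates n4 stuck-at-0.
Only n3 stuck-at-0 is consistent with every test.

n3 stuck-at-0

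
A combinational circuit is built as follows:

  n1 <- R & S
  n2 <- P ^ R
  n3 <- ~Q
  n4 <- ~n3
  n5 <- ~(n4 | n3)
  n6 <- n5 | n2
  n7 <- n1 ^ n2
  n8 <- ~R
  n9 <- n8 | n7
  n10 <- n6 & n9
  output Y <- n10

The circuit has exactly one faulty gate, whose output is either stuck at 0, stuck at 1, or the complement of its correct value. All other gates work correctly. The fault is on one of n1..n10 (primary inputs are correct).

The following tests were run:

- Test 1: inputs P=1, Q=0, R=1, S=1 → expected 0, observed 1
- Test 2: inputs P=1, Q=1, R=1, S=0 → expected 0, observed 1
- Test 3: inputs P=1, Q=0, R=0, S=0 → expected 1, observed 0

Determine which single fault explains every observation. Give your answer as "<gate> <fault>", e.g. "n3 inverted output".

n10 inverted output

Fault-free values for test 1 (P=1, Q=0, R=1, S=1): n1=1, n2=0, n3=1, n4=0, n5=0, n6=0, n7=1, n8=0, n9=1, n10=0, giving Y=0. Observed 1.
Test 1: faults giving observed 1 are {n5 stuck-at-1, n5 inverted output, n6 stuck-at-1, n6 inverted output, n10 stuck-at-1, n10 inverted output}.
Test 2 (P=1, Q=1, R=1, S=0): fault-free n1=0, n2=0, n3=0, n4=1, n5=0, n6=0, n7=0, n8=0, n9=0, n10=0 → 0; observed 1. Eliminates n5 stuck-at-1, n5 inverted output, n6 stuck-at-1, n6 inverted output.
Test 3 (P=1, Q=0, R=0, S=0): fault-free n1=0, n2=1, n3=1, n4=0, n5=0, n6=1, n7=1, n8=1, n9=1, n10=1 → 1; observed 0. Eliminates n10 stuck-at-1.
Only n10 inverted output is consistent with every test.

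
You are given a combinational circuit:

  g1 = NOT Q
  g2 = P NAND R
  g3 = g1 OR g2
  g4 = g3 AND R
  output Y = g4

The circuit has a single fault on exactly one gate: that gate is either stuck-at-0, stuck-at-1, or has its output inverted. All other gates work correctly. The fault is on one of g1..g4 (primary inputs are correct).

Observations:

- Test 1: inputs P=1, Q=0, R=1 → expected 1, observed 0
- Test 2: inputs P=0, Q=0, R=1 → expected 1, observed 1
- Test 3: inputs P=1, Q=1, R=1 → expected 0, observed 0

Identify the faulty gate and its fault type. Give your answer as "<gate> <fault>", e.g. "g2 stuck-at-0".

Fault-free values for test 1 (P=1, Q=0, R=1): g1=1, g2=0, g3=1, g4=1, giving Y=1. Observed 0.
Test 1: faults giving observed 0 are {g1 stuck-at-0, g1 inverted output, g3 stuck-at-0, g3 inverted output, g4 stuck-at-0, g4 inverted output}.
Test 2 (P=0, Q=0, R=1): fault-free g1=1, g2=1, g3=1, g4=1 → 1; observed 1. Eliminates g3 stuck-at-0, g3 inverted output, g4 stuck-at-0, g4 inverted output.
Test 3 (P=1, Q=1, R=1): fault-free g1=0, g2=0, g3=0, g4=0 → 0; observed 0. Eliminates g1 inverted output.
Only g1 stuck-at-0 is consistent with every test.

g1 stuck-at-0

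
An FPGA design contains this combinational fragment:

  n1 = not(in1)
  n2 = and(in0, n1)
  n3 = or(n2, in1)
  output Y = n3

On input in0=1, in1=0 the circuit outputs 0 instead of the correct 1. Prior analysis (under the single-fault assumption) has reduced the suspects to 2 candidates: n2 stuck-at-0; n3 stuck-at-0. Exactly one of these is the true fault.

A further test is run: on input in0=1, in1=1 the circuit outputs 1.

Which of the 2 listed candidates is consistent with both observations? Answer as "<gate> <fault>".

Evaluate each candidate on input in0=1, in1=1:
  n2 stuck-at-0: n1=0, n2=0 [stuck-at-0], n3=1 → 1 — matches
  n3 stuck-at-0: n1=0, n2=0, n3=0 [stuck-at-0] → 0 — eliminated
Only n2 stuck-at-0 reproduces the observed 1.

n2 stuck-at-0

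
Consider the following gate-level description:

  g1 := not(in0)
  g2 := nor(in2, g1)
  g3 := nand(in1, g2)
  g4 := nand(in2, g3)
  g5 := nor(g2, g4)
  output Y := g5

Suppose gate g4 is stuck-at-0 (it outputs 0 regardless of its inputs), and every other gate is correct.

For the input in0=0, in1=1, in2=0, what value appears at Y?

1

Propagate with g4 forced: g1=1, g2=0, g3=1, g4=0 [stuck-at-0], g5=1.
So Y = 1. (Without the fault it would be 0.)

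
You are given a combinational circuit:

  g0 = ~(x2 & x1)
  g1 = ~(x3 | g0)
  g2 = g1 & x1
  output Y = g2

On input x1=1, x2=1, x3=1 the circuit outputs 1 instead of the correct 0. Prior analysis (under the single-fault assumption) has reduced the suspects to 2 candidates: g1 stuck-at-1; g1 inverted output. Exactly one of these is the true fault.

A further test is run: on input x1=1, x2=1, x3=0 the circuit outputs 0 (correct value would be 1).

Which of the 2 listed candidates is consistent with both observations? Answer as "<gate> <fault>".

Evaluate each candidate on input x1=1, x2=1, x3=0:
  g1 stuck-at-1: g0=0, g1=1 [stuck-at-1], g2=1 → 1 — eliminated
  g1 inverted output: g0=0, g1=0 [inverted output], g2=0 → 0 — matches
Only g1 inverted output reproduces the observed 0.

g1 inverted output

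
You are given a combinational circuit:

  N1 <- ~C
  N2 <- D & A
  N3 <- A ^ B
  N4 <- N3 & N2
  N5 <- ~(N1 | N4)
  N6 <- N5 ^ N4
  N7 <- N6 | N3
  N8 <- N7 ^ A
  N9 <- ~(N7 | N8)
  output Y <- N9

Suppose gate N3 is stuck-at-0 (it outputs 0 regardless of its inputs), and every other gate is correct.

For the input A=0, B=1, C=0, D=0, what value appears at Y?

Propagate with N3 forced: N1=1, N2=0, N3=0 [stuck-at-0], N4=0, N5=0, N6=0, N7=0, N8=0, N9=1.
So Y = 1. (Without the fault it would be 0.)

1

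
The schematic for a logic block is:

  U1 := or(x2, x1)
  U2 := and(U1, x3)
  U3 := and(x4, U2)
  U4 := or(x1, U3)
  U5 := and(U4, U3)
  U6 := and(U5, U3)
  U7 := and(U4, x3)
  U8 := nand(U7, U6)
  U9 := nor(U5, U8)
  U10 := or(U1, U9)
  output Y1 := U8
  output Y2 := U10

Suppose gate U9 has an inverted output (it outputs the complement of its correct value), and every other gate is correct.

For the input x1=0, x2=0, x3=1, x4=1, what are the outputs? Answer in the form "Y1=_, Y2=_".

Y1=1, Y2=1

Propagate with U9 forced: U1=0, U2=0, U3=0, U4=0, U5=0, U6=0, U7=0, U8=1, U9=1 [inverted output], U10=1.
So the outputs are Y1=1, Y2=1. (Without the fault they would be Y1=1, Y2=0.)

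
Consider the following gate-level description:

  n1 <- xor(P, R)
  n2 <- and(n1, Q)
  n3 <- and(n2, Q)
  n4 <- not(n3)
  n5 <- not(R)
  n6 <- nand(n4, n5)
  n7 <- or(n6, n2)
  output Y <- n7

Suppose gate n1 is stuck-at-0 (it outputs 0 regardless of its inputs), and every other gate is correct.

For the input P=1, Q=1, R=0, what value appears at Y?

Propagate with n1 forced: n1=0 [stuck-at-0], n2=0, n3=0, n4=1, n5=1, n6=0, n7=0.
So Y = 0. (Without the fault it would be 1.)

0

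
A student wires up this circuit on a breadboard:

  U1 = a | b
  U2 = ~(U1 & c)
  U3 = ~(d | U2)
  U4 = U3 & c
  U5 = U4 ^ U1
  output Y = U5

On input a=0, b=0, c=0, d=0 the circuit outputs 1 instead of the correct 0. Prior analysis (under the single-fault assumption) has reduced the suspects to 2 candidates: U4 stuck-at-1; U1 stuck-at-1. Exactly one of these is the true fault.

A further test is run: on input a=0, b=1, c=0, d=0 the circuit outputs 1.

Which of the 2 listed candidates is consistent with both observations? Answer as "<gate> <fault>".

Evaluate each candidate on input a=0, b=1, c=0, d=0:
  U4 stuck-at-1: U1=1, U2=1, U3=0, U4=1 [stuck-at-1], U5=0 → 0 — eliminated
  U1 stuck-at-1: U1=1 [stuck-at-1], U2=1, U3=0, U4=0, U5=1 → 1 — matches
Only U1 stuck-at-1 reproduces the observed 1.

U1 stuck-at-1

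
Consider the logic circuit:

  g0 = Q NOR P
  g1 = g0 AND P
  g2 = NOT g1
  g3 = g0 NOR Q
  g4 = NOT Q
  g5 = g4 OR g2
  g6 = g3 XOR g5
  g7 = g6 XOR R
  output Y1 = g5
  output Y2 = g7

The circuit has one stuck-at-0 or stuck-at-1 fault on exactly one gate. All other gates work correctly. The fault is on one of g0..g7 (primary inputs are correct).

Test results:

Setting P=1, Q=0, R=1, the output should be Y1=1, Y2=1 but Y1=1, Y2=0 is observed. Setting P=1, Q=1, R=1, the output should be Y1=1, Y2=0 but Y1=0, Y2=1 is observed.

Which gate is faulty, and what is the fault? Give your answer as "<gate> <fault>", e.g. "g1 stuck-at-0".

Fault-free values for test 1 (P=1, Q=0, R=1): g0=0, g1=0, g2=1, g3=1, g4=1, g5=1, g6=0, g7=1, giving Y1=1, Y2=1. Observed Y1=1, Y2=0.
Test 1: faults giving observed Y1=1, Y2=0 are {g0 stuck-at-1, g3 stuck-at-0, g6 stuck-at-1, g7 stuck-at-0}.
Test 2 (P=1, Q=1, R=1): fault-free g0=0, g1=0, g2=1, g3=0, g4=0, g5=1, g6=1, g7=0 → Y1=1, Y2=0; observed Y1=0, Y2=1. Eliminates g3 stuck-at-0, g6 stuck-at-1, g7 stuck-at-0.
Only g0 stuck-at-1 is consistent with every test.

g0 stuck-at-1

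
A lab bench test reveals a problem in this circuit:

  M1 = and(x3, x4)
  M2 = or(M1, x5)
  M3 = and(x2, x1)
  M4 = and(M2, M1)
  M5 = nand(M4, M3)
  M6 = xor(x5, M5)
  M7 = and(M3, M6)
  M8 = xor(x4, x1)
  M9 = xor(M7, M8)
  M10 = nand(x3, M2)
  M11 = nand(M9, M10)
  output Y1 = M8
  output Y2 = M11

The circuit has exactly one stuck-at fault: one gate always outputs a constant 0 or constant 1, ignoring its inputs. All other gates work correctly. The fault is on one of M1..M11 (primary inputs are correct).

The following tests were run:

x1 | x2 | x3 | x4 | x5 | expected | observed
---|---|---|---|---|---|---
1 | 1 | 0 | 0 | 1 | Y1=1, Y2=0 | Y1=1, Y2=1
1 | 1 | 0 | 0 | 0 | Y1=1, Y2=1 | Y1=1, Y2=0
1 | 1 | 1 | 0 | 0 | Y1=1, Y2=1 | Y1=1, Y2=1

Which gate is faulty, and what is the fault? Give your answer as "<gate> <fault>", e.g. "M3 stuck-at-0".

M1 stuck-at-1

Fault-free values for test 1 (x1=1, x2=1, x3=0, x4=0, x5=1): M1=0, M2=1, M3=1, M4=0, M5=1, M6=0, M7=0, M8=1, M9=1, M10=1, M11=0, giving Y1=1, Y2=0. Observed Y1=1, Y2=1.
Test 1: faults giving observed Y1=1, Y2=1 are {M1 stuck-at-1, M4 stuck-at-1, M5 stuck-at-0, M6 stuck-at-1, M7 stuck-at-1, M9 stuck-at-0, M10 stuck-at-0, M11 stuck-at-1}.
Test 2 (x1=1, x2=1, x3=0, x4=0, x5=0): fault-free M1=0, M2=0, M3=1, M4=0, M5=1, M6=1, M7=1, M8=1, M9=0, M10=1, M11=1 → Y1=1, Y2=1; observed Y1=1, Y2=0. Eliminates M6 stuck-at-1, M7 stuck-at-1, M9 stuck-at-0, M10 stuck-at-0, M11 stuck-at-1.
Test 3 (x1=1, x2=1, x3=1, x4=0, x5=0): fault-free M1=0, M2=0, M3=1, M4=0, M5=1, M6=1, M7=1, M8=1, M9=0, M10=1, M11=1 → Y1=1, Y2=1; observed Y1=1, Y2=1. Eliminates M4 stuck-at-1, M5 stuck-at-0.
Only M1 stuck-at-1 is consistent with every test.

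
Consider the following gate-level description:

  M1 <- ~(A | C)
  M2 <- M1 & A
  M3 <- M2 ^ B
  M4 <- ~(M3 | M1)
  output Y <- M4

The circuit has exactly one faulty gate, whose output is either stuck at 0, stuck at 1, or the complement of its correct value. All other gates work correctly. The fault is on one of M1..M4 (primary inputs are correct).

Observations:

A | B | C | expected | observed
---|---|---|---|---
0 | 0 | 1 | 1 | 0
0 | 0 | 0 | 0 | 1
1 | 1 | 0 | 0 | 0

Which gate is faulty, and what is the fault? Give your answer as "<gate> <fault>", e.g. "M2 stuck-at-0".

M1 inverted output

Fault-free values for test 1 (A=0, B=0, C=1): M1=0, M2=0, M3=0, M4=1, giving Y=1. Observed 0.
Test 1: faults giving observed 0 are {M1 stuck-at-1, M1 inverted output, M2 stuck-at-1, M2 inverted output, M3 stuck-at-1, M3 inverted output, M4 stuck-at-0, M4 inverted output}.
Test 2 (A=0, B=0, C=0): fault-free M1=1, M2=0, M3=0, M4=0 → 0; observed 1. Eliminates M1 stuck-at-1, M2 stuck-at-1, M2 inverted output, M3 stuck-at-1, M3 inverted output, M4 stuck-at-0.
Test 3 (A=1, B=1, C=0): fault-free M1=0, M2=0, M3=1, M4=0 → 0; observed 0. Eliminates M4 inverted output.
Only M1 inverted output is consistent with every test.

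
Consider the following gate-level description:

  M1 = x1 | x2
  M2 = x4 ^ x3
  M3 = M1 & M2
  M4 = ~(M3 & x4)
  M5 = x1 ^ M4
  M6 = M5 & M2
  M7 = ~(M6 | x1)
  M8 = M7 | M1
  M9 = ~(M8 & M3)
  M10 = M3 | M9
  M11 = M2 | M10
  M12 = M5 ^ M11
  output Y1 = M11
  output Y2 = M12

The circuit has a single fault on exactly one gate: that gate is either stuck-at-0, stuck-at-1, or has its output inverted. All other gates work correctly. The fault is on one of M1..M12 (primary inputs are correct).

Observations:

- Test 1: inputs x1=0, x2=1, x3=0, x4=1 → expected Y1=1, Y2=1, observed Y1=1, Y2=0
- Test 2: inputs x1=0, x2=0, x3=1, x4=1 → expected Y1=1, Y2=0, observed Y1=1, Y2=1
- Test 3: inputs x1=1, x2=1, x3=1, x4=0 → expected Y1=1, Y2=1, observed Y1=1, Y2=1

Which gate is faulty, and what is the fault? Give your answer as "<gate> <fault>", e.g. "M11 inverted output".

Fault-free values for test 1 (x1=0, x2=1, x3=0, x4=1): M1=1, M2=1, M3=1, M4=0, M5=0, M6=0, M7=1, M8=1, M9=0, M10=1, M11=1, M12=1, giving Y1=1, Y2=1. Observed Y1=1, Y2=0.
Test 1: faults giving observed Y1=1, Y2=0 are {M1 stuck-at-0, M1 inverted output, M2 stuck-at-0, M2 inverted output, M3 stuck-at-0, M3 inverted output, M4 stuck-at-1, M4 inverted output, M5 stuck-at-1, M5 inverted output, M12 stuck-at-0, M12 inverted output}.
Test 2 (x1=0, x2=0, x3=1, x4=1): fault-free M1=0, M2=0, M3=0, M4=1, M5=1, M6=0, M7=1, M8=1, M9=1, M10=1, M11=1, M12=0 → Y1=1, Y2=0; observed Y1=1, Y2=1. Eliminates M1 stuck-at-0, M1 inverted output, M2 stuck-at-0, M2 inverted output, M3 stuck-at-0, M4 stuck-at-1, M5 stuck-at-1, M12 stuck-at-0.
Test 3 (x1=1, x2=1, x3=1, x4=0): fault-free M1=1, M2=1, M3=1, M4=1, M5=0, M6=0, M7=0, M8=1, M9=0, M10=1, M11=1, M12=1 → Y1=1, Y2=1; observed Y1=1, Y2=1. Eliminates M4 inverted output, M5 inverted output, M12 inverted output.
Only M3 inverted output is consistent with every test.

M3 inverted output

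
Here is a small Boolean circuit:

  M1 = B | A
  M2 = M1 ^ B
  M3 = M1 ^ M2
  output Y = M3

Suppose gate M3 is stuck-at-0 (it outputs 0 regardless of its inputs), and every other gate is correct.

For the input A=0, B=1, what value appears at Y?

Propagate with M3 forced: M1=1, M2=0, M3=0 [stuck-at-0].
So Y = 0. (Without the fault it would be 1.)

0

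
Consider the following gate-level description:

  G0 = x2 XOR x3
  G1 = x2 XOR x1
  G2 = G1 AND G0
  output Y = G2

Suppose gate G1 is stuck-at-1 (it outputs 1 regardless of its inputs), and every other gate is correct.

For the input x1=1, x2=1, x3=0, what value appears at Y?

1

Propagate with G1 forced: G0=1, G1=1 [stuck-at-1], G2=1.
So Y = 1. (Without the fault it would be 0.)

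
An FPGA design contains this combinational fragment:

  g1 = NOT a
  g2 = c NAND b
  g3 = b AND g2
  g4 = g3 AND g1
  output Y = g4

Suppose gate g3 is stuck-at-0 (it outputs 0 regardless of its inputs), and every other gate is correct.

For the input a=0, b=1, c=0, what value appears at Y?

0

Propagate with g3 forced: g1=1, g2=1, g3=0 [stuck-at-0], g4=0.
So Y = 0. (Without the fault it would be 1.)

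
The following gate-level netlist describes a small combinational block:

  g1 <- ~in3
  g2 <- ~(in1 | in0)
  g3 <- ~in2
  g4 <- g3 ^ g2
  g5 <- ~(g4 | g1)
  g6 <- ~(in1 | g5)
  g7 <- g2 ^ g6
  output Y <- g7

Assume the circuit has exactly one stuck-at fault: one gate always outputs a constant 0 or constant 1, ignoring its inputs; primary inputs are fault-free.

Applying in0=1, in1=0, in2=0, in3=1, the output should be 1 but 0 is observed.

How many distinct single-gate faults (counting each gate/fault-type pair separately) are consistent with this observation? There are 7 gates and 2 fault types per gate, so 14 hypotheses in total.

Fault-free: g1=0, g2=0, g3=1, g4=1, g5=0, g6=1, g7=1 → 1. Observed 0.
  g1 stuck-at-0: output 1 ✗
  g1 stuck-at-1: output 1 ✗
  g2 stuck-at-0: output 1 ✗
  g2 stuck-at-1: output 1 ✗
  g3 stuck-at-0: output 0 ✓
  g3 stuck-at-1: output 1 ✗
  g4 stuck-at-0: output 0 ✓
  g4 stuck-at-1: output 1 ✗
  g5 stuck-at-0: output 1 ✗
  g5 stuck-at-1: output 0 ✓
  g6 stuck-at-0: output 0 ✓
  g6 stuck-at-1: output 1 ✗
  g7 stuck-at-0: output 0 ✓
  g7 stuck-at-1: output 1 ✗
Consistent faults: {g3 stuck-at-0, g4 stuck-at-0, g5 stuck-at-1, g6 stuck-at-0, g7 stuck-at-0} — 5 in all.

5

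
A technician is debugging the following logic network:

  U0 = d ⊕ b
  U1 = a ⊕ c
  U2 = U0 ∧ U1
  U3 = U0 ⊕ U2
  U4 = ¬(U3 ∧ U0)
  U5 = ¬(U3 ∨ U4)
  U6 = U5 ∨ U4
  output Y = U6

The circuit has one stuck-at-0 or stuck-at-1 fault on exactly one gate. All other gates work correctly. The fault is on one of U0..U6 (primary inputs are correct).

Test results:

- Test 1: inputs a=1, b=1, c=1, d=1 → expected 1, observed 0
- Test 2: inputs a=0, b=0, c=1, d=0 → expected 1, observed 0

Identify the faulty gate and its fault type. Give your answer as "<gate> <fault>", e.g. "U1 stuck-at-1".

U6 stuck-at-0

Fault-free values for test 1 (a=1, b=1, c=1, d=1): U0=0, U1=0, U2=0, U3=0, U4=1, U5=0, U6=1, giving Y=1. Observed 0.
Test 1: faults giving observed 0 are {U0 stuck-at-1, U6 stuck-at-0}.
Test 2 (a=0, b=0, c=1, d=0): fault-free U0=0, U1=1, U2=0, U3=0, U4=1, U5=0, U6=1 → 1; observed 0. Eliminates U0 stuck-at-1.
Only U6 stuck-at-0 is consistent with every test.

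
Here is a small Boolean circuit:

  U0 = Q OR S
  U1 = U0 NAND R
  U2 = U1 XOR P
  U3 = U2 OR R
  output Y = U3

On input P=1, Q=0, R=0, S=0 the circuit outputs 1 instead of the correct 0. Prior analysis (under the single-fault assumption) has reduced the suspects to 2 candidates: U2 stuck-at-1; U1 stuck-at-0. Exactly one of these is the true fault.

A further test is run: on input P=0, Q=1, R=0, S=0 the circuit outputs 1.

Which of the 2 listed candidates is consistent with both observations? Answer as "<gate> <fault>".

Evaluate each candidate on input P=0, Q=1, R=0, S=0:
  U2 stuck-at-1: U0=1, U1=1, U2=1 [stuck-at-1], U3=1 → 1 — matches
  U1 stuck-at-0: U0=1, U1=0 [stuck-at-0], U2=0, U3=0 → 0 — eliminated
Only U2 stuck-at-1 reproduces the observed 1.

U2 stuck-at-1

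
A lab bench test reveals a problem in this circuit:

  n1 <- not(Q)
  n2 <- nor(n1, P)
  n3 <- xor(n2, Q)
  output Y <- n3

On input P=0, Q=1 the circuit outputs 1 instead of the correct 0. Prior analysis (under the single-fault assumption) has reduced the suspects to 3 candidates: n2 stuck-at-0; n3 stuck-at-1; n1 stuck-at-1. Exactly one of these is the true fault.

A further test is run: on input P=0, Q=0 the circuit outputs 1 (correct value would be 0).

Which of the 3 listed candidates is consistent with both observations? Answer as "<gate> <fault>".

Evaluate each candidate on input P=0, Q=0:
  n2 stuck-at-0: n1=1, n2=0 [stuck-at-0], n3=0 → 0 — eliminated
  n3 stuck-at-1: n1=1, n2=0, n3=1 [stuck-at-1] → 1 — matches
  n1 stuck-at-1: n1=1 [stuck-at-1], n2=0, n3=0 → 0 — eliminated
Only n3 stuck-at-1 reproduces the observed 1.

n3 stuck-at-1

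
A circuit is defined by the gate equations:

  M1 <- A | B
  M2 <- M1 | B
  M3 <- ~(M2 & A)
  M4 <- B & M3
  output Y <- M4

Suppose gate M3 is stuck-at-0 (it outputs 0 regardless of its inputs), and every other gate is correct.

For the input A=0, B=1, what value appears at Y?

Propagate with M3 forced: M1=1, M2=1, M3=0 [stuck-at-0], M4=0.
So Y = 0. (Without the fault it would be 1.)

0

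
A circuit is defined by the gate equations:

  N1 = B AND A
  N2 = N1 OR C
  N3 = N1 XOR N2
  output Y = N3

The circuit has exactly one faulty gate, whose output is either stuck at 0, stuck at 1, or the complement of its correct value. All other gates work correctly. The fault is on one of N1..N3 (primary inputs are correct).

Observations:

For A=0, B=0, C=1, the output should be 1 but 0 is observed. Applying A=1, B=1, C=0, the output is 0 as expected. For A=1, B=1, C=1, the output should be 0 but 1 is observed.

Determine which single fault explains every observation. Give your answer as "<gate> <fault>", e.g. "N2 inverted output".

N1 inverted output

Fault-free values for test 1 (A=0, B=0, C=1): N1=0, N2=1, N3=1, giving Y=1. Observed 0.
Test 1: faults giving observed 0 are {N1 stuck-at-1, N1 inverted output, N2 stuck-at-0, N2 inverted output, N3 stuck-at-0, N3 inverted output}.
Test 2 (A=1, B=1, C=0): fault-free N1=1, N2=1, N3=0 → 0; observed 0. Eliminates N2 stuck-at-0, N2 inverted output, N3 inverted output.
Test 3 (A=1, B=1, C=1): fault-free N1=1, N2=1, N3=0 → 0; observed 1. Eliminates N1 stuck-at-1, N3 stuck-at-0.
Only N1 inverted output is consistent with every test.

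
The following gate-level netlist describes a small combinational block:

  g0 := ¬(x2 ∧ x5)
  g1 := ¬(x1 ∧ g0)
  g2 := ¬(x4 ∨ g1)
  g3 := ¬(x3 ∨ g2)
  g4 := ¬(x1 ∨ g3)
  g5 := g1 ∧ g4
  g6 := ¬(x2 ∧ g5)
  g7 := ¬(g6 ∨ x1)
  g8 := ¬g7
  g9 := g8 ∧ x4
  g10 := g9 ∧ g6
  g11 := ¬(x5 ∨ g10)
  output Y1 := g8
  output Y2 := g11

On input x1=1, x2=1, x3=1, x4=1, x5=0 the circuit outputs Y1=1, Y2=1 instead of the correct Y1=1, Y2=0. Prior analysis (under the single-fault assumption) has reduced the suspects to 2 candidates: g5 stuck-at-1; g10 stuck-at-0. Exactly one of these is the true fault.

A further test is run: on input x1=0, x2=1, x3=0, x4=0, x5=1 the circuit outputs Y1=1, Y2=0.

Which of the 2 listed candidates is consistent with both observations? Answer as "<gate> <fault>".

g10 stuck-at-0

Evaluate each candidate on input x1=0, x2=1, x3=0, x4=0, x5=1:
  g5 stuck-at-1: g0=0, g1=1, g2=0, g3=1, g4=0, g5=1 [stuck-at-1], g6=0, g7=1, g8=0, g9=0, g10=0, g11=0 → Y1=0, Y2=0 — eliminated
  g10 stuck-at-0: g0=0, g1=1, g2=0, g3=1, g4=0, g5=0, g6=1, g7=0, g8=1, g9=0, g10=0 [stuck-at-0], g11=0 → Y1=1, Y2=0 — matches
Only g10 stuck-at-0 reproduces the observed Y1=1, Y2=0.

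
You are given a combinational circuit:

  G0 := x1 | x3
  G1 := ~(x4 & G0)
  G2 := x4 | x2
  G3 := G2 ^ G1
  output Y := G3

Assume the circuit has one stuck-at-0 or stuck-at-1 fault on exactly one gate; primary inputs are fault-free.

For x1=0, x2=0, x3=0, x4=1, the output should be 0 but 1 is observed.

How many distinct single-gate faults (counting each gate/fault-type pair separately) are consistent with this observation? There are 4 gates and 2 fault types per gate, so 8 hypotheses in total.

Fault-free: G0=0, G1=1, G2=1, G3=0 → 0. Observed 1.
  G0 stuck-at-0: output 0 ✗
  G0 stuck-at-1: output 1 ✓
  G1 stuck-at-0: output 1 ✓
  G1 stuck-at-1: output 0 ✗
  G2 stuck-at-0: output 1 ✓
  G2 stuck-at-1: output 0 ✗
  G3 stuck-at-0: output 0 ✗
  G3 stuck-at-1: output 1 ✓
Consistent faults: {G0 stuck-at-1, G1 stuck-at-0, G2 stuck-at-0, G3 stuck-at-1} — 4 in all.

4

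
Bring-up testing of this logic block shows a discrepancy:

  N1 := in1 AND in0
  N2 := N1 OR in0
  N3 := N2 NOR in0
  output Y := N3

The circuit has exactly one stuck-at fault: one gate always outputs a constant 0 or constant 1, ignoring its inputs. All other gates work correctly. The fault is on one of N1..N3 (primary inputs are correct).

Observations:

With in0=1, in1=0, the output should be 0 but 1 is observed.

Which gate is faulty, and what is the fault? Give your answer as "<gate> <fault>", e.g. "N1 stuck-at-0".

Fault-free values for test 1 (in0=1, in1=0): N1=0, N2=1, N3=0, giving Y=0. Observed 1.
Test 1: faults giving observed 1 are {N3 stuck-at-1}.
Only N3 stuck-at-1 is consistent with every test.

N3 stuck-at-1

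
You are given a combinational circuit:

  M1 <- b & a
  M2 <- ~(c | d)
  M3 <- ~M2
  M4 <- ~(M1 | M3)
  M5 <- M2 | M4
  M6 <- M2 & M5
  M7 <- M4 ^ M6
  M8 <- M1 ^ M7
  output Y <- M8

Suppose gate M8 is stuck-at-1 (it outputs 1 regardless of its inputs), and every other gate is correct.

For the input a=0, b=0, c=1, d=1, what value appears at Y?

1

Propagate with M8 forced: M1=0, M2=0, M3=1, M4=0, M5=0, M6=0, M7=0, M8=1 [stuck-at-1].
So Y = 1. (Without the fault it would be 0.)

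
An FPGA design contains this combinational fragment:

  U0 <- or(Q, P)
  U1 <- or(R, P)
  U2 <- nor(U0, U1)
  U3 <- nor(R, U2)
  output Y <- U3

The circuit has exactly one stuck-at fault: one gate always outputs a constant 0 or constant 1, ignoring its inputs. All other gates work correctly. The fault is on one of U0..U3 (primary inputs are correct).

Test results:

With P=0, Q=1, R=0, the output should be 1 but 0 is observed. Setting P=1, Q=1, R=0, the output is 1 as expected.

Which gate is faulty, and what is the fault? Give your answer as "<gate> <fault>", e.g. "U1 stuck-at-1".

Fault-free values for test 1 (P=0, Q=1, R=0): U0=1, U1=0, U2=0, U3=1, giving Y=1. Observed 0.
Test 1: faults giving observed 0 are {U0 stuck-at-0, U2 stuck-at-1, U3 stuck-at-0}.
Test 2 (P=1, Q=1, R=0): fault-free U0=1, U1=1, U2=0, U3=1 → 1; observed 1. Eliminates U2 stuck-at-1, U3 stuck-at-0.
Only U0 stuck-at-0 is consistent with every test.

U0 stuck-at-0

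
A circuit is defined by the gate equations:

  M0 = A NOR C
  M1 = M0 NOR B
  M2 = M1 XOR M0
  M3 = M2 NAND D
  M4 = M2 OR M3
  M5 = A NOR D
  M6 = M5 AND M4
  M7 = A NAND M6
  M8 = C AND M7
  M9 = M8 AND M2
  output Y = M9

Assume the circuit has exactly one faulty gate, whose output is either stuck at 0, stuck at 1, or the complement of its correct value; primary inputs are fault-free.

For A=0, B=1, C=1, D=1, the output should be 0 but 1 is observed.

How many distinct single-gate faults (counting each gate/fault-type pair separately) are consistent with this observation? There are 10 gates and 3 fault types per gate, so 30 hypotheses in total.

8

Fault-free: M0=0, M1=0, M2=0, M3=1, M4=1, M5=0, M6=0, M7=1, M8=1, M9=0 → 0. Observed 1.
  M0: stuck-at-1, inverted output ✓; others ✗
  M1: stuck-at-1, inverted output ✓; others ✗
  M2: stuck-at-1, inverted output ✓; others ✗
  M3: none of the 3 fault types match ✗
  M4: none of the 3 fault types match ✗
  M5: none of the 3 fault types match ✗
  M6: none of the 3 fault types match ✗
  M7: none of the 3 fault types match ✗
  M8: none of the 3 fault types match ✗
  M9: stuck-at-1, inverted output ✓; others ✗
Consistent faults: {M0 stuck-at-1, M0 inverted output, M1 stuck-at-1, M1 inverted output, M2 stuck-at-1, M2 inverted output, M9 stuck-at-1, M9 inverted output} — 8 in all.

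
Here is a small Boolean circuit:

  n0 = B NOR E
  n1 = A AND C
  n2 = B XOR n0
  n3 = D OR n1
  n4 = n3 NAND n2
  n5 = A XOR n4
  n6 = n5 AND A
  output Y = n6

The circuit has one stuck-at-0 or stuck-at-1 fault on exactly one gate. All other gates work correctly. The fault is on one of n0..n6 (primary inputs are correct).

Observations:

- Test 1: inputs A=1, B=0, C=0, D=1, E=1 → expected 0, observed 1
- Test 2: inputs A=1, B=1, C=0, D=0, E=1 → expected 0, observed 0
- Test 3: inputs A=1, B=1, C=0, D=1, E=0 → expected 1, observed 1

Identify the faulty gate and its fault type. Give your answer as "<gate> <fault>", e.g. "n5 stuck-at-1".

n2 stuck-at-1

Fault-free values for test 1 (A=1, B=0, C=0, D=1, E=1): n0=0, n1=0, n2=0, n3=1, n4=1, n5=0, n6=0, giving Y=0. Observed 1.
Test 1: faults giving observed 1 are {n0 stuck-at-1, n2 stuck-at-1, n4 stuck-at-0, n5 stuck-at-1, n6 stuck-at-1}.
Test 2 (A=1, B=1, C=0, D=0, E=1): fault-free n0=0, n1=0, n2=1, n3=0, n4=1, n5=0, n6=0 → 0; observed 0. Eliminates n4 stuck-at-0, n5 stuck-at-1, n6 stuck-at-1.
Test 3 (A=1, B=1, C=0, D=1, E=0): fault-free n0=0, n1=0, n2=1, n3=1, n4=0, n5=1, n6=1 → 1; observed 1. Eliminates n0 stuck-at-1.
Only n2 stuck-at-1 is consistent with every test.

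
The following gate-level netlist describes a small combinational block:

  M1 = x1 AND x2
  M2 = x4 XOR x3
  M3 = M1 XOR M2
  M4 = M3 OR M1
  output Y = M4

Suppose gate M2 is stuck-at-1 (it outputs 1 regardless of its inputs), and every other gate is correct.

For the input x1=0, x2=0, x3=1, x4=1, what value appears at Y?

1

Propagate with M2 forced: M1=0, M2=1 [stuck-at-1], M3=1, M4=1.
So Y = 1. (Without the fault it would be 0.)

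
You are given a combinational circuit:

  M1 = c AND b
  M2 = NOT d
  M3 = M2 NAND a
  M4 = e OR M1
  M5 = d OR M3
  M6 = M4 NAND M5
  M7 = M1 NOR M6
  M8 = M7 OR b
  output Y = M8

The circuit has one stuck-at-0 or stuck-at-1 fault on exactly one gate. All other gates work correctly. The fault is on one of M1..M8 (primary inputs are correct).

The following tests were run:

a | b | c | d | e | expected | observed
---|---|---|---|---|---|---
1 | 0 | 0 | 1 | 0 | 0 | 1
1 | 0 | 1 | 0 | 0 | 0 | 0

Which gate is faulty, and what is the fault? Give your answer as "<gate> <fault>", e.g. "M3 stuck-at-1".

M4 stuck-at-1

Fault-free values for test 1 (a=1, b=0, c=0, d=1, e=0): M1=0, M2=0, M3=1, M4=0, M5=1, M6=1, M7=0, M8=0, giving Y=0. Observed 1.
Test 1: faults giving observed 1 are {M4 stuck-at-1, M6 stuck-at-0, M7 stuck-at-1, M8 stuck-at-1}.
Test 2 (a=1, b=0, c=1, d=0, e=0): fault-free M1=0, M2=1, M3=0, M4=0, M5=0, M6=1, M7=0, M8=0 → 0; observed 0. Eliminates M6 stuck-at-0, M7 stuck-at-1, M8 stuck-at-1.
Only M4 stuck-at-1 is consistent with every test.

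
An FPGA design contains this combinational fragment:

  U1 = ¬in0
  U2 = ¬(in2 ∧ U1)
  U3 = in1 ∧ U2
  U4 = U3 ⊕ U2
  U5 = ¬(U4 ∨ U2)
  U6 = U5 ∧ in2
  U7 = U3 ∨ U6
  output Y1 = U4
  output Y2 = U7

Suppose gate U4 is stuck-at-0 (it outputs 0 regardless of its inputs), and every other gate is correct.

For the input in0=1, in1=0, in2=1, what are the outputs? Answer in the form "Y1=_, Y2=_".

Propagate with U4 forced: U1=0, U2=1, U3=0, U4=0 [stuck-at-0], U5=0, U6=0, U7=0.
So the outputs are Y1=0, Y2=0. (Without the fault they would be Y1=1, Y2=0.)

Y1=0, Y2=0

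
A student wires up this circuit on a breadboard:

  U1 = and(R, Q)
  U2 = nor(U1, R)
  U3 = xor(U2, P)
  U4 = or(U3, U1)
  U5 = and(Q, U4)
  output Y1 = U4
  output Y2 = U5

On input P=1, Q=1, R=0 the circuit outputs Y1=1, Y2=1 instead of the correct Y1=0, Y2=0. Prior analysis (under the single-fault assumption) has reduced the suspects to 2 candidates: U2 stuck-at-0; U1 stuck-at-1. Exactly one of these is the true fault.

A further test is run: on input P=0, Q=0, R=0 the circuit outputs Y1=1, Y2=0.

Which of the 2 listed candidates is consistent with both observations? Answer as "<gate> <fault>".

Evaluate each candidate on input P=0, Q=0, R=0:
  U2 stuck-at-0: U1=0, U2=0 [stuck-at-0], U3=0, U4=0, U5=0 → Y1=0, Y2=0 — eliminated
  U1 stuck-at-1: U1=1 [stuck-at-1], U2=0, U3=0, U4=1, U5=0 → Y1=1, Y2=0 — matches
Only U1 stuck-at-1 reproduces the observed Y1=1, Y2=0.

U1 stuck-at-1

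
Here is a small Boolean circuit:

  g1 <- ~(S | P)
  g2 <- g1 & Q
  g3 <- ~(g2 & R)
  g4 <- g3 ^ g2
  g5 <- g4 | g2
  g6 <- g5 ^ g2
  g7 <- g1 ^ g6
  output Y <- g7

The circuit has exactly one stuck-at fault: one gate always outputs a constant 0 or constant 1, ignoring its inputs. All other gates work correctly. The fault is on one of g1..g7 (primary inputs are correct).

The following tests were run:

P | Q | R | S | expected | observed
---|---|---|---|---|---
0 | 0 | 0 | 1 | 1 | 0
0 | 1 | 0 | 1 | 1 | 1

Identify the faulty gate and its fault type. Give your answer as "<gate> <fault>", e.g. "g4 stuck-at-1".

Fault-free values for test 1 (P=0, Q=0, R=0, S=1): g1=0, g2=0, g3=1, g4=1, g5=1, g6=1, g7=1, giving Y=1. Observed 0.
Test 1: faults giving observed 0 are {g1 stuck-at-1, g2 stuck-at-1, g3 stuck-at-0, g4 stuck-at-0, g5 stuck-at-0, g6 stuck-at-0, g7 stuck-at-0}.
Test 2 (P=0, Q=1, R=0, S=1): fault-free g1=0, g2=0, g3=1, g4=1, g5=1, g6=1, g7=1 → 1; observed 1. Eliminates g2 stuck-at-1, g3 stuck-at-0, g4 stuck-at-0, g5 stuck-at-0, g6 stuck-at-0, g7 stuck-at-0.
Only g1 stuck-at-1 is consistent with every test.

g1 stuck-at-1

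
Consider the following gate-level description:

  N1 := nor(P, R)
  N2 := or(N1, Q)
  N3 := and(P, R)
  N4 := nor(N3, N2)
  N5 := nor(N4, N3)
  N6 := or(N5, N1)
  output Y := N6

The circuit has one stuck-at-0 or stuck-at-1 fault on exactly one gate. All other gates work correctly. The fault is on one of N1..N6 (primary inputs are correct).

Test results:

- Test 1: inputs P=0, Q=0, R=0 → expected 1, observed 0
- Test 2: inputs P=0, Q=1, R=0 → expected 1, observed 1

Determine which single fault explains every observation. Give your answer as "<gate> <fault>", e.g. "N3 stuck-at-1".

N1 stuck-at-0

Fault-free values for test 1 (P=0, Q=0, R=0): N1=1, N2=1, N3=0, N4=0, N5=1, N6=1, giving Y=1. Observed 0.
Test 1: faults giving observed 0 are {N1 stuck-at-0, N6 stuck-at-0}.
Test 2 (P=0, Q=1, R=0): fault-free N1=1, N2=1, N3=0, N4=0, N5=1, N6=1 → 1; observed 1. Eliminates N6 stuck-at-0.
Only N1 stuck-at-0 is consistent with every test.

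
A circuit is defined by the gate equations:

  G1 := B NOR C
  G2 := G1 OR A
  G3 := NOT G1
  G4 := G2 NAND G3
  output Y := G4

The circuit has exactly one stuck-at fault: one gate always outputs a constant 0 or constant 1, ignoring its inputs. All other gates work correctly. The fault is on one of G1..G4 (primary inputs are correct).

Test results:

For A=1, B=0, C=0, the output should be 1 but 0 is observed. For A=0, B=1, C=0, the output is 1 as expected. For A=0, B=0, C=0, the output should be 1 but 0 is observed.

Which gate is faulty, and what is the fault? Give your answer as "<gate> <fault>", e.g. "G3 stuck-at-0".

Fault-free values for test 1 (A=1, B=0, C=0): G1=1, G2=1, G3=0, G4=1, giving Y=1. Observed 0.
Test 1: faults giving observed 0 are {G1 stuck-at-0, G3 stuck-at-1, G4 stuck-at-0}.
Test 2 (A=0, B=1, C=0): fault-free G1=0, G2=0, G3=1, G4=1 → 1; observed 1. Eliminates G4 stuck-at-0.
Test 3 (A=0, B=0, C=0): fault-free G1=1, G2=1, G3=0, G4=1 → 1; observed 0. Eliminates G1 stuck-at-0.
Only G3 stuck-at-1 is consistent with every test.

G3 stuck-at-1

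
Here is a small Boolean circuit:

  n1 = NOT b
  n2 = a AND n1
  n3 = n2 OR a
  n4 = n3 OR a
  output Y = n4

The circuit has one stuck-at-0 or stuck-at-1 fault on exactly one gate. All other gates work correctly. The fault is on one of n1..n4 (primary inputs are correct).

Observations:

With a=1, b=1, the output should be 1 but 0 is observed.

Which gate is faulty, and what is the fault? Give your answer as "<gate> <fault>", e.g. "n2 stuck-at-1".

n4 stuck-at-0

Fault-free values for test 1 (a=1, b=1): n1=0, n2=0, n3=1, n4=1, giving Y=1. Observed 0.
Test 1: faults giving observed 0 are {n4 stuck-at-0}.
Only n4 stuck-at-0 is consistent with every test.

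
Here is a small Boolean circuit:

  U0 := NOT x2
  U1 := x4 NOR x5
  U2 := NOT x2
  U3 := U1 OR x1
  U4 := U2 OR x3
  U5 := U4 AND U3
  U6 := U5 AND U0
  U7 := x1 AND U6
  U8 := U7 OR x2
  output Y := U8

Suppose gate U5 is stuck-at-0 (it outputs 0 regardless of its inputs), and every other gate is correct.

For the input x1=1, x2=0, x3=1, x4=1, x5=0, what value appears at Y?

0

Propagate with U5 forced: U0=1, U1=0, U2=1, U3=1, U4=1, U5=0 [stuck-at-0], U6=0, U7=0, U8=0.
So Y = 0. (Without the fault it would be 1.)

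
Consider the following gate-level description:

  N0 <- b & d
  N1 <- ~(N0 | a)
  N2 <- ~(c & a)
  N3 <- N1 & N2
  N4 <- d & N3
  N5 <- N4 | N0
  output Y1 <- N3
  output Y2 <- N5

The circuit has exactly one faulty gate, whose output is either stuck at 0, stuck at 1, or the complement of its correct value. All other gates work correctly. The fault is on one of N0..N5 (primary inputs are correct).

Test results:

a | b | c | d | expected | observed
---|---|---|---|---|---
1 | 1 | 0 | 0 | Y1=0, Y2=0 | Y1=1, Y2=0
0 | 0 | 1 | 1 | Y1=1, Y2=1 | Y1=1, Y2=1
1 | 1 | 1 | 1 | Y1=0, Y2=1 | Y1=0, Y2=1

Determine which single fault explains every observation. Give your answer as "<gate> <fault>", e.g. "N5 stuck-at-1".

Fault-free values for test 1 (a=1, b=1, c=0, d=0): N0=0, N1=0, N2=1, N3=0, N4=0, N5=0, giving Y1=0, Y2=0. Observed Y1=1, Y2=0.
Test 1: faults giving observed Y1=1, Y2=0 are {N1 stuck-at-1, N1 inverted output, N3 stuck-at-1, N3 inverted output}.
Test 2 (a=0, b=0, c=1, d=1): fault-free N0=0, N1=1, N2=1, N3=1, N4=1, N5=1 → Y1=1, Y2=1; observed Y1=1, Y2=1. Eliminates N1 inverted output, N3 inverted output.
Test 3 (a=1, b=1, c=1, d=1): fault-free N0=1, N1=0, N2=0, N3=0, N4=0, N5=1 → Y1=0, Y2=1; observed Y1=0, Y2=1. Eliminates N3 stuck-at-1.
Only N1 stuck-at-1 is consistent with every test.

N1 stuck-at-1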